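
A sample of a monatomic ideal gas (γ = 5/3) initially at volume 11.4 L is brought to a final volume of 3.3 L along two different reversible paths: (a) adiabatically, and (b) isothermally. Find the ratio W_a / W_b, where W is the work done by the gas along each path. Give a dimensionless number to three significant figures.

Path (a) adiabatic: W = P₁V₁(1 − (V₁/V₂)^(γ−1))/(γ−1) → W_a/(P₁V₁) = -1.928.
Path (b) isothermal: W = P₁V₁ ln(V₂/V₁) → W_b/(P₁V₁) = -1.24.
W_a / W_b = -1.928 / -1.24 = 1.555.

W_a / W_b ≈ 1.56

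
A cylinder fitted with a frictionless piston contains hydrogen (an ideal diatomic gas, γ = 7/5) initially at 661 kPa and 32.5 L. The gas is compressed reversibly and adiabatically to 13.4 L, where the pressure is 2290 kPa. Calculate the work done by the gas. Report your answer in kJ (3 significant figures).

W ≈ -23.0 kJ

Adiabatic: W = (P₁V₁ − P₂V₂)/(γ − 1) with γ = 7/5.
P₁V₁ = 21482 J, P₂V₂ = 30686 J.
W = (21482 − 30686) / 0.4 = -23009 J.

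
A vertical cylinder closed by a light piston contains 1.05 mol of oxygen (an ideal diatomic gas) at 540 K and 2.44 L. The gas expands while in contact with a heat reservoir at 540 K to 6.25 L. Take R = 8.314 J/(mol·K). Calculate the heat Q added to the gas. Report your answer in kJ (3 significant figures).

Q ≈ 4.43 kJ

Isothermal ⇒ ΔU = 0, so Q = W = nRT ln(V₂/V₁).
Q = (1.05)(8.314)(540) ln(6.25/2.44) = 4714 × 0.9406 = 4434 J.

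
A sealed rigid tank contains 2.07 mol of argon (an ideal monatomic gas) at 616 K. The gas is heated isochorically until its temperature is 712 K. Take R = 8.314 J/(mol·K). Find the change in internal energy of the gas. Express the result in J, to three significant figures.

ΔU ≈ 2480 J

Constant volume ⇒ W = 0, so Q = ΔU = nCᵥΔT with Cᵥ = 3R/2 = 12.47 J/(mol·K).
ΔU = (2.07)(12.47)(712 − 616) = 2478 J.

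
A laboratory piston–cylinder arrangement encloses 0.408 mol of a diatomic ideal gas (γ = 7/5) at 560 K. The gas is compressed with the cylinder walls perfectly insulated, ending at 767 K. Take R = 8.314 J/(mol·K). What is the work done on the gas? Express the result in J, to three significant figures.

Adiabatic ⇒ Q = 0, so W_by = −ΔU = nCᵥ(T₁ − T₂).
Cᵥ = 5R/2 = 20.79 J/(mol·K).
W = (0.408)(20.79)(560 − 767) = -1755 J.
Work on gas = −W_by = 1755 J.

W ≈ 1760 J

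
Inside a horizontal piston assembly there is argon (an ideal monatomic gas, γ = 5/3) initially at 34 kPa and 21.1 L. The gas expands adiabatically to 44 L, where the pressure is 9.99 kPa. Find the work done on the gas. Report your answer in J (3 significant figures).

Adiabatic: W = (P₁V₁ − P₂V₂)/(γ − 1) with γ = 5/3.
P₁V₁ = 717.4 J, P₂V₂ = 439.6 J.
W = (717.4 − 439.6) / 0.6667 = 416.8 J.
Work on gas = −W_by = -416.8 J.

W ≈ -417 J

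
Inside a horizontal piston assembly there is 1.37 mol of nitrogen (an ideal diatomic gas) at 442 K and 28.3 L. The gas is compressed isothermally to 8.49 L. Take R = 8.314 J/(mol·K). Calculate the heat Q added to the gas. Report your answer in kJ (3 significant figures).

Q ≈ -6.06 kJ

Isothermal ⇒ ΔU = 0, so Q = W = nRT ln(V₂/V₁).
Q = (1.37)(8.314)(442) ln(8.49/28.3) = 5034 × -1.204 = -6061 J.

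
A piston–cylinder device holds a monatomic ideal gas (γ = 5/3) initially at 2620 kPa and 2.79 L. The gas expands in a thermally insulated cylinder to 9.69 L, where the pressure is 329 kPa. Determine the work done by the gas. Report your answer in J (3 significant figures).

Adiabatic: W = (P₁V₁ − P₂V₂)/(γ − 1) with γ = 5/3.
P₁V₁ = 7310 J, P₂V₂ = 3188 J.
W = (7310 − 3188) / 0.6667 = 6183 J.

W ≈ 6180 J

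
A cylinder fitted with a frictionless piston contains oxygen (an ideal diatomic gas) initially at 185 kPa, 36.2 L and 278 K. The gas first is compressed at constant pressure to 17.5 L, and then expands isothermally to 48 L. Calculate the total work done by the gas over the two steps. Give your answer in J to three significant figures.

Step 1 (isobaric): W = PΔV = (185 kPa)(17.5 − 36.2 L) = -3460 J.
After step 1: P = 185 kPa, V = 17.5 L, T = 134.4 K.
Step 2 (isothermal): W = P₁V₁ ln(V₂/V₁) = (3238) ln(48/17.5) = 3267 J.
W_total = -3460 + 3267 = -192.9 J.

W_total ≈ -193 J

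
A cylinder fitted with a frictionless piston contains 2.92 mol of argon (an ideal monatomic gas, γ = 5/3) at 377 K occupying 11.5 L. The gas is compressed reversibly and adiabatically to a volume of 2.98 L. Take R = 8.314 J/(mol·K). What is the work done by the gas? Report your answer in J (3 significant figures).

Adiabatic: TV^(γ−1) = const with γ = 5/3.
T₂ = T₁ (V₁/V₂)^(γ−1) = 377 × (11.5/2.98)^0.667 = 377 × 2.46 = 927.5 K.
W_by = nCᵥ(T₁ − T₂) = (2.92)(12.47)(377 − 927.5) = -20048 J.

W ≈ -20000 J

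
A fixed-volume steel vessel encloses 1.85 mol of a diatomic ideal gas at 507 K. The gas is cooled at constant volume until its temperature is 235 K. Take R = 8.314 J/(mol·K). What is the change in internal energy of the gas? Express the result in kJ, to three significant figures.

ΔU ≈ -10.5 kJ

Constant volume ⇒ W = 0, so Q = ΔU = nCᵥΔT with Cᵥ = 5R/2 = 20.79 J/(mol·K).
ΔU = (1.85)(20.79)(235 − 507) = -10459 J.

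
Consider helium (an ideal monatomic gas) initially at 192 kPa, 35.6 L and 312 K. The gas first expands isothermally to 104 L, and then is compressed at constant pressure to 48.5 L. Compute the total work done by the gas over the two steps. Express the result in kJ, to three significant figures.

Step 1 (isothermal): W = P₁V₁ ln(V₂/V₁) = (6835) ln(104/35.6) = 7328 J.
After step 1: P = 65.72 kPa, V = 104 L, T = 312 K.
Step 2 (isobaric): W = PΔV = (65.72 kPa)(48.5 − 104 L) = -3648 J.
W_total = 7328 − 3648 = 3680 J.

W_total ≈ 3.68 kJ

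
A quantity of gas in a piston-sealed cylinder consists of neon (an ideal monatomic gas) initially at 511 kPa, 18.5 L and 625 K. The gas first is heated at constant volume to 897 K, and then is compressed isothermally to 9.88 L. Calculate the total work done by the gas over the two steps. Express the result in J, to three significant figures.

Step 1 (isochoric): W = 0 (constant volume).
After step 1: P = 733.4 kPa (V unchanged).
Step 2 (isothermal): W = P₁V₁ ln(V₂/V₁) = (13568) ln(9.88/18.5) = -8510 J.
W_total = 0 − 8510 = -8510 J.

W_total ≈ -8510 J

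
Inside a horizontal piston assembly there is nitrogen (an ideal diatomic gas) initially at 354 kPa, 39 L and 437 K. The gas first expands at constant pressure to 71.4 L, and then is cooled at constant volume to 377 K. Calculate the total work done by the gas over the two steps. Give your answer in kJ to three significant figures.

W_total ≈ 11.5 kJ

Step 1 (isobaric): W = PΔV = (354 kPa)(71.4 − 39 L) = 11470 J.
Step 2 (isochoric): W = 0 (constant volume).
W_total = 11470 + 0 = 11470 J.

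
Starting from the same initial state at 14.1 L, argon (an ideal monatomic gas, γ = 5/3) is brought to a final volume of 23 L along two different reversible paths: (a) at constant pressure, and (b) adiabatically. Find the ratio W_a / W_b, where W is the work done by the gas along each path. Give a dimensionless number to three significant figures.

Path (a) isobaric: W = P₁(V₂ − V₁) → W_a/(P₁V₁) = 0.6312.
Path (b) adiabatic: W = P₁V₁(1 − (V₁/V₂)^(γ−1))/(γ−1) → W_b/(P₁V₁) = 0.4175.
W_a / W_b = 0.6312 / 0.4175 = 1.512.

W_a / W_b ≈ 1.51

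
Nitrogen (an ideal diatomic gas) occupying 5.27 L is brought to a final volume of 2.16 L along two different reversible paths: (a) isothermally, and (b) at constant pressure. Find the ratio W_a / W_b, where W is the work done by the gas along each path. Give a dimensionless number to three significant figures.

W_a / W_b ≈ 1.51

Path (a) isothermal: W = P₁V₁ ln(V₂/V₁) → W_a/(P₁V₁) = -0.8919.
Path (b) isobaric: W = P₁(V₂ − V₁) → W_b/(P₁V₁) = -0.5901.
W_a / W_b = -0.8919 / -0.5901 = 1.511.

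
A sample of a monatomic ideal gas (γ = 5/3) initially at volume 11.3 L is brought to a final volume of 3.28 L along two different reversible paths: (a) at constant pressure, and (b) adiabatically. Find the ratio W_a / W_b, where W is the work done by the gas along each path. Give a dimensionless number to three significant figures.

W_a / W_b ≈ 0.369

Path (a) isobaric: W = P₁(V₂ − V₁) → W_a/(P₁V₁) = -0.7097.
Path (b) adiabatic: W = P₁V₁(1 − (V₁/V₂)^(γ−1))/(γ−1) → W_b/(P₁V₁) = -1.922.
W_a / W_b = -0.7097 / -1.922 = 0.3693.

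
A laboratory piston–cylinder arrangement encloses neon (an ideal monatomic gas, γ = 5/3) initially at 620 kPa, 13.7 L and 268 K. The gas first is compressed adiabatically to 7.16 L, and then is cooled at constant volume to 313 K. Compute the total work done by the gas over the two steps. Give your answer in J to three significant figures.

Step 1 (adiabatic): W = (P₁V₁ − P₂V₂)/(γ−1) = (8494 − 13091)/0.667 = -6896 J.
Step 2 (isochoric): W = 0 (constant volume).
W_total = -6896 + 0 = -6896 J.

W_total ≈ -6900 J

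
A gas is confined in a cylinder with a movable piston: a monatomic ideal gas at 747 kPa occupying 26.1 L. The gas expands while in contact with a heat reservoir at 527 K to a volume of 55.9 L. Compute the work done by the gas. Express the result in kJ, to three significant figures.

W ≈ 14.8 kJ

Isothermal: W = nRT ln(V₂/V₁) = P₁V₁ ln(V₂/V₁).
P₁V₁ = (747 kPa)(26.1 L) = 19497 J.
W = 19497 × ln(55.9/26.1) = 19497 × 0.7616
W_by_gas = 14849 J.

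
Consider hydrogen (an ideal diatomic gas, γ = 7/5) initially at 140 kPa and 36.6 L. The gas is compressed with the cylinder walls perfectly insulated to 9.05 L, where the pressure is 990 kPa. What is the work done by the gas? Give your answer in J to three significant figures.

Adiabatic: W = (P₁V₁ − P₂V₂)/(γ − 1) with γ = 7/5.
P₁V₁ = 5124 J, P₂V₂ = 8960 J.
W = (5124 − 8960) / 0.4 = -9589 J.

W ≈ -9590 J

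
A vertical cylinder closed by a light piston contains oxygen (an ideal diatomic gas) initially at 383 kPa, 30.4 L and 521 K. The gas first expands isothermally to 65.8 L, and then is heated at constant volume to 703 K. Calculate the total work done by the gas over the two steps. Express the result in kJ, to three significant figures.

Step 1 (isothermal): W = P₁V₁ ln(V₂/V₁) = (11643) ln(65.8/30.4) = 8991 J.
Step 2 (isochoric): W = 0 (constant volume).
W_total = 8991 + 0 = 8991 J.

W_total ≈ 8.99 kJ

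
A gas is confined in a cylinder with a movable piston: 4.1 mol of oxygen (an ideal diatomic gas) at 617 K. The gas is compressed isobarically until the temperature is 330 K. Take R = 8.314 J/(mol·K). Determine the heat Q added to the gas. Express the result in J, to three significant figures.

Isobaric: W = nRΔT = (4.1)(8.314)(-287) = -9783 J.
ΔU = nCᵥΔT with Cᵥ = 5R/2: ΔU = (4.1)(20.79)(-287) = -24458 J.
Q = ΔU + W = -24458 − 9783 = -34241 J.

Q ≈ -34200 J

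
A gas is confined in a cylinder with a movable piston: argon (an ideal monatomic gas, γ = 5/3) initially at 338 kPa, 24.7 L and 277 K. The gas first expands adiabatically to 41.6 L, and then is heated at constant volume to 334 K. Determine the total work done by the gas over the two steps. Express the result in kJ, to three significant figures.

Step 1 (adiabatic): W = (P₁V₁ − P₂V₂)/(γ−1) = (8349 − 5898)/0.667 = 3676 J.
Step 2 (isochoric): W = 0 (constant volume).
W_total = 3676 + 0 = 3676 J.

W_total ≈ 3.68 kJ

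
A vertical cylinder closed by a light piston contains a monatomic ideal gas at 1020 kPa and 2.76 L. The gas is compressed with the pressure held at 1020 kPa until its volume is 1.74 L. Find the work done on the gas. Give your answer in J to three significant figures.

W ≈ 1040 J

Isobaric: W = P ΔV.
W = (1020 kPa)(1.74 − 2.76 L) = (1020)(-1.02) = -1040 J.
Work on gas = −W_by = 1040 J.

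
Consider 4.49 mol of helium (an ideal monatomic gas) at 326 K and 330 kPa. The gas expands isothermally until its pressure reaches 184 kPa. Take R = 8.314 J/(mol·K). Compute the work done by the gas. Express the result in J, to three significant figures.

W ≈ 7110 J

Isothermal process: W = nRT ln(V₂/V₁) = nRT ln(P₁/P₂).
W = (4.49)(8.314)(326) × ln(330/184)
  = 12170 × ln(1.793) = 12170 × 0.5842
W_by_gas = 7109 J.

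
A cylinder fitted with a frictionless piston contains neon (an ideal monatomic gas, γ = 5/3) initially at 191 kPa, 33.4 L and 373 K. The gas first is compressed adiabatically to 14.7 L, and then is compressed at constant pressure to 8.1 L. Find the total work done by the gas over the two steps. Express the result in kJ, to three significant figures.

Step 1 (adiabatic): W = (P₁V₁ − P₂V₂)/(γ−1) = (6379 − 11026)/0.667 = -6969 J.
After step 1: P = 750 kPa, V = 14.7 L, T = 644.7 K.
Step 2 (isobaric): W = PΔV = (750 kPa)(8.1 − 14.7 L) = -4950 J.
W_total = -6969 − 4950 = -11919 J.

W_total ≈ -11.9 kJ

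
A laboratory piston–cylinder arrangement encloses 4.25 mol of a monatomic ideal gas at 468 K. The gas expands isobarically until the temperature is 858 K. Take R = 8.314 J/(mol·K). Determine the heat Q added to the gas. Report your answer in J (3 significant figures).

Q ≈ 34500 J

Isobaric: W = nRΔT = (4.25)(8.314)(390) = 13780 J.
ΔU = nCᵥΔT with Cᵥ = 3R/2: ΔU = (4.25)(12.47)(390) = 20671 J.
Q = ΔU + W = 20671 + 13780 = 34451 J.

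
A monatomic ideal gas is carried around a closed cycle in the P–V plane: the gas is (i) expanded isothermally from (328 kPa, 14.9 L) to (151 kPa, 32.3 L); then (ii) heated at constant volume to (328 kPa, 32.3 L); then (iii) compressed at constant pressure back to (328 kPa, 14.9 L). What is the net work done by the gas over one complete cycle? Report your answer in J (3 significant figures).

W_net ≈ -1930 J

Leg (i): W = PᵢVᵢ ln(V_f/Vᵢ) = (4887) ln(32.3/14.9) = 3781 J.
Leg (ii): W = 0.
Leg (iii): W = PΔV = (328)(14.9 − 32.3) = -5707 J.
W_net = 3781 − 5707 = -1926 J.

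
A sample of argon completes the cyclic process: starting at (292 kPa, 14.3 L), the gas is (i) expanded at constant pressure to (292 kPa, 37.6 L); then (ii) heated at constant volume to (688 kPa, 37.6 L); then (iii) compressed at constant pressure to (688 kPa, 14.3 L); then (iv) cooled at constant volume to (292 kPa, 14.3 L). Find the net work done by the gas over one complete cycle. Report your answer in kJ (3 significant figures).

W_net ≈ -9.23 kJ

Constant-volume legs do no work.
W(i) = (292)(37.6 − 14.3) = 6804 J; W(iii) = (688)(14.3 − 37.6) = -16030 J.
W_net = 6804 − 16030 = -9227 J (the counter-clockwise enclosed area).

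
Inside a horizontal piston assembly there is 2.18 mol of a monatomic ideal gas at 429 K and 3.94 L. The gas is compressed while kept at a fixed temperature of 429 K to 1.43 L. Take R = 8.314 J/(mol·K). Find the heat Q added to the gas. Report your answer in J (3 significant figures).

Isothermal ⇒ ΔU = 0, so Q = W = nRT ln(V₂/V₁).
Q = (2.18)(8.314)(429) ln(1.43/3.94) = 7775 × -1.014 = -7880 J.

Q ≈ -7880 J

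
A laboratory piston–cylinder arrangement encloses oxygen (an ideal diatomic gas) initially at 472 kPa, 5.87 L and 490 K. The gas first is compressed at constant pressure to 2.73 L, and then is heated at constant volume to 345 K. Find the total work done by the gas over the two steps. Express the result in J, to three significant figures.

W_total ≈ -1480 J

Step 1 (isobaric): W = PΔV = (472 kPa)(2.73 − 5.87 L) = -1482 J.
Step 2 (isochoric): W = 0 (constant volume).
W_total = -1482 + 0 = -1482 J.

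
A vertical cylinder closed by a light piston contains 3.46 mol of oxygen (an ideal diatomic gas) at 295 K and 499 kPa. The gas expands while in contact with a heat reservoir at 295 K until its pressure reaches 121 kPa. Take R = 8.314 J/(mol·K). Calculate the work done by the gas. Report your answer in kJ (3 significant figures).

Isothermal process: W = nRT ln(V₂/V₁) = nRT ln(P₁/P₂).
W = (3.46)(8.314)(295) × ln(499/121)
  = 8486 × ln(4.124) = 8486 × 1.417
W_by_gas = 12023 J.

W ≈ 12.0 kJ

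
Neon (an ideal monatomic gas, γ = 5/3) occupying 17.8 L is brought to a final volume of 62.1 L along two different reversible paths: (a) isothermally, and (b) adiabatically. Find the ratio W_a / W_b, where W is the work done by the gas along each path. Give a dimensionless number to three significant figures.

W_a / W_b ≈ 1.47

Path (a) isothermal: W = P₁V₁ ln(V₂/V₁) → W_a/(P₁V₁) = 1.25.
Path (b) adiabatic: W = P₁V₁(1 − (V₁/V₂)^(γ−1))/(γ−1) → W_b/(P₁V₁) = 0.8479.
W_a / W_b = 1.25 / 0.8479 = 1.474.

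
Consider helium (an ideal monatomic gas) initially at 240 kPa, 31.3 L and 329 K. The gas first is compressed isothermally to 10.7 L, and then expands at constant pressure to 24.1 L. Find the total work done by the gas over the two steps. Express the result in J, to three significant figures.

W_total ≈ 1340 J

Step 1 (isothermal): W = P₁V₁ ln(V₂/V₁) = (7512) ln(10.7/31.3) = -8063 J.
After step 1: P = 702.1 kPa, V = 10.7 L, T = 329 K.
Step 2 (isobaric): W = PΔV = (702.1 kPa)(24.1 − 10.7 L) = 9408 J.
W_total = -8063 + 9408 = 1344 J.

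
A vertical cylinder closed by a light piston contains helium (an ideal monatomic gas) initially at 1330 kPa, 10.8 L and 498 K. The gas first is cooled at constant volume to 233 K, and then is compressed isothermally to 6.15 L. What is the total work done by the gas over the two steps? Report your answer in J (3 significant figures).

W_total ≈ -3780 J

Step 1 (isochoric): W = 0 (constant volume).
After step 1: P = 622.3 kPa (V unchanged).
Step 2 (isothermal): W = P₁V₁ ln(V₂/V₁) = (6721) ln(6.15/10.8) = -3784 J.
W_total = 0 − 3784 = -3784 J.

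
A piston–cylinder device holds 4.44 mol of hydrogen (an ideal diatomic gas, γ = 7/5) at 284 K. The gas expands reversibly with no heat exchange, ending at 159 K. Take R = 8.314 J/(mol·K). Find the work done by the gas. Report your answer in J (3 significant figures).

W ≈ 11500 J

Adiabatic ⇒ Q = 0, so W_by = −ΔU = nCᵥ(T₁ − T₂).
Cᵥ = 5R/2 = 20.79 J/(mol·K).
W = (4.44)(20.79)(284 − 159) = 11536 J.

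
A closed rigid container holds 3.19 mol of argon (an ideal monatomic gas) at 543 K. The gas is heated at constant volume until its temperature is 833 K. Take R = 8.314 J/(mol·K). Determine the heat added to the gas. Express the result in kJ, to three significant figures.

Constant volume ⇒ W = 0, so Q = ΔU = nCᵥΔT with Cᵥ = 3R/2 = 12.47 J/(mol·K).
ΔU = (3.19)(12.47)(833 − 543) = 11537 J.

Q ≈ 11.5 kJ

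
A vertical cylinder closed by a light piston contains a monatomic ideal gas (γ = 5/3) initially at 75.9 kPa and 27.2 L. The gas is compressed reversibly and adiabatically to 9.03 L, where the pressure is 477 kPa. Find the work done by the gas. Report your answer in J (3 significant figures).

Adiabatic: W = (P₁V₁ − P₂V₂)/(γ − 1) with γ = 5/3.
P₁V₁ = 2064 J, P₂V₂ = 4307 J.
W = (2064 − 4307) / 0.6667 = -3364 J.

W ≈ -3360 J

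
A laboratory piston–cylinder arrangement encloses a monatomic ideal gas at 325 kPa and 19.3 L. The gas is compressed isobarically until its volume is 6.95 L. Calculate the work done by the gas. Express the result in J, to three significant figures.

W ≈ -4010 J

Isobaric: W = P ΔV.
W = (325 kPa)(6.95 − 19.3 L) = (325)(-12.35) = -4014 J.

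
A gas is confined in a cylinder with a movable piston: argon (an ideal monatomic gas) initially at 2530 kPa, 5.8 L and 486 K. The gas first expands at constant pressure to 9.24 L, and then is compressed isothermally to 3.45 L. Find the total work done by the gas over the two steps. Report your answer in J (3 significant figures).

Step 1 (isobaric): W = PΔV = (2530 kPa)(9.24 − 5.8 L) = 8703 J.
After step 1: P = 2530 kPa, V = 9.24 L, T = 774.2 K.
Step 2 (isothermal): W = P₁V₁ ln(V₂/V₁) = (23377) ln(3.45/9.24) = -23030 J.
W_total = 8703 − 23030 = -14327 J.

W_total ≈ -14300 J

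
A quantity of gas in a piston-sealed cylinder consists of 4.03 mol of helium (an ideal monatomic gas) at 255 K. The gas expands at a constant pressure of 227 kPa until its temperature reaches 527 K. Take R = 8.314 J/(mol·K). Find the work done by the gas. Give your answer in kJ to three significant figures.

W ≈ 9.11 kJ

Isobaric: W = P ΔV = nR ΔT.
W = (4.03)(8.314)(527 − 255) = 9113 J.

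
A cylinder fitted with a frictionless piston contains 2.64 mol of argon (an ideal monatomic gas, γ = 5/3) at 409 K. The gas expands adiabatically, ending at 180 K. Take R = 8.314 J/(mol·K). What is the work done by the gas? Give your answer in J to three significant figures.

W ≈ 7540 J

Adiabatic ⇒ Q = 0, so W_by = −ΔU = nCᵥ(T₁ − T₂).
Cᵥ = 3R/2 = 12.47 J/(mol·K).
W = (2.64)(12.47)(409 − 180) = 7539 J.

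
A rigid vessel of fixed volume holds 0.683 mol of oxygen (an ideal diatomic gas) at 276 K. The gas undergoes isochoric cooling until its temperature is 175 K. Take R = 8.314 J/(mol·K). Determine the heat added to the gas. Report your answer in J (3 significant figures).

Constant volume ⇒ W = 0, so Q = ΔU = nCᵥΔT with Cᵥ = 5R/2 = 20.79 J/(mol·K).
ΔU = (0.683)(20.79)(175 − 276) = -1434 J.

Q ≈ -1430 J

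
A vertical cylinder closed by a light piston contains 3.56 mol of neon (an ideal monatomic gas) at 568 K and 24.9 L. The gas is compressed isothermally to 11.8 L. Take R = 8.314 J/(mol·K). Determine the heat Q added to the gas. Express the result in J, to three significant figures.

Q ≈ -12600 J

Isothermal ⇒ ΔU = 0, so Q = W = nRT ln(V₂/V₁).
Q = (3.56)(8.314)(568) ln(11.8/24.9) = 16812 × -0.7468 = -12554 J.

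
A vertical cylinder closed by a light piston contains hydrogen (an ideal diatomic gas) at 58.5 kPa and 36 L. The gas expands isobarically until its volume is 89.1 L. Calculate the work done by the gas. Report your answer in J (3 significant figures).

W ≈ 3110 J

Isobaric: W = P ΔV.
W = (58.5 kPa)(89.1 − 36 L) = (58.5)(53.1) = 3106 J.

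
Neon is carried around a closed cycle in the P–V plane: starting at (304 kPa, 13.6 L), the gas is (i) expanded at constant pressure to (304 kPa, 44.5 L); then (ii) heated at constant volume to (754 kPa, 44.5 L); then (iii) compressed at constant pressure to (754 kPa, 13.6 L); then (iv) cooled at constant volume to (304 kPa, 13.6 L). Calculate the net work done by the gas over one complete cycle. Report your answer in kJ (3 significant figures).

Constant-volume legs do no work.
W(i) = (304)(44.5 − 13.6) = 9394 J; W(iii) = (754)(13.6 − 44.5) = -23299 J.
W_net = 9394 − 23299 = -13905 J (the counter-clockwise enclosed area).

W_net ≈ -13.9 kJ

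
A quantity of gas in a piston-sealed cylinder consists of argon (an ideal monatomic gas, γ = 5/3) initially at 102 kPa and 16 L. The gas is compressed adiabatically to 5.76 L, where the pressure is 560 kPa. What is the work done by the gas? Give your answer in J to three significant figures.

Adiabatic: W = (P₁V₁ − P₂V₂)/(γ − 1) with γ = 5/3.
P₁V₁ = 1632 J, P₂V₂ = 3226 J.
W = (1632 − 3226) / 0.6667 = -2390 J.

W ≈ -2390 J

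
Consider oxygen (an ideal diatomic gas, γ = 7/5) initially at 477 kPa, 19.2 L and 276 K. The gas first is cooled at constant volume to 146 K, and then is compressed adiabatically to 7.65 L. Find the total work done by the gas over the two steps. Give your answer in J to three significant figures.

W_total ≈ -5390 J

Step 1 (isochoric): W = 0 (constant volume).
After step 1: P = 252.3 kPa (V unchanged).
Step 2 (adiabatic): W = (P₁V₁ − P₂V₂)/(γ−1) = (4845 − 7000)/0.4 = -5389 J.
W_total = 0 − 5389 = -5389 J.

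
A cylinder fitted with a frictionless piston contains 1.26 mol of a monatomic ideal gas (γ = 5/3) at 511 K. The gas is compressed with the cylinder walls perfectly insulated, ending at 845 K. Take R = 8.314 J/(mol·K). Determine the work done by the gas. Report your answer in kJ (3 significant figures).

W ≈ -5.25 kJ

Adiabatic ⇒ Q = 0, so W_by = −ΔU = nCᵥ(T₁ − T₂).
Cᵥ = 3R/2 = 12.47 J/(mol·K).
W = (1.26)(12.47)(511 − 845) = -5248 J.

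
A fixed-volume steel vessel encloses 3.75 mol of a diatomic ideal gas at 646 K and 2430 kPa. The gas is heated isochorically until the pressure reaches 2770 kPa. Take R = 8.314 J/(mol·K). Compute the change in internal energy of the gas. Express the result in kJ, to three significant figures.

Constant volume ⇒ W = 0, so Q = ΔU = nCᵥΔT with Cᵥ = 5R/2 = 20.79 J/(mol·K).
At constant V, T₂/T₁ = P₂/P₁ ⇒ ΔT = T₁(P₂/P₁ − 1) = 646·(2770/2430 − 1) = 90.39 K.
ΔU = (3.75)(20.79)(90.39) = 7045 J.

ΔU ≈ 7.05 kJ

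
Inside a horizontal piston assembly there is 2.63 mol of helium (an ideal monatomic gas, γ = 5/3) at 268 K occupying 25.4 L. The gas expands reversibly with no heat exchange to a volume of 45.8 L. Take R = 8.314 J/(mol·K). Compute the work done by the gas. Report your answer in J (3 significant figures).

W ≈ 2860 J

Adiabatic: TV^(γ−1) = const with γ = 5/3.
T₂ = T₁ (V₁/V₂)^(γ−1) = 268 × (25.4/45.8)^0.667 = 268 × 0.675 = 180.9 K.
W_by = nCᵥ(T₁ − T₂) = (2.63)(12.47)(268 − 180.9) = 2857 J.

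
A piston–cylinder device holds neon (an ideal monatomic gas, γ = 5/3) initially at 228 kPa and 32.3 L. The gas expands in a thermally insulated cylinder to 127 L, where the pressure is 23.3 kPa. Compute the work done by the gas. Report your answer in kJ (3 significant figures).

W ≈ 6.61 kJ

Adiabatic: W = (P₁V₁ − P₂V₂)/(γ − 1) with γ = 5/3.
P₁V₁ = 7364 J, P₂V₂ = 2959 J.
W = (7364 − 2959) / 0.6667 = 6608 J.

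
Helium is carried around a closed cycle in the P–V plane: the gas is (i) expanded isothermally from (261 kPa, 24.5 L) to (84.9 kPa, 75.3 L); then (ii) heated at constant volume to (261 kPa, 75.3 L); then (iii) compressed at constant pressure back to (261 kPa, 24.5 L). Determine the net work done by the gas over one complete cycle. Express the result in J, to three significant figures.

W_net ≈ -6080 J

Leg (i): W = PᵢVᵢ ln(V_f/Vᵢ) = (6394) ln(75.3/24.5) = 7180 J.
Leg (ii): W = 0.
Leg (iii): W = PΔV = (261)(24.5 − 75.3) = -13259 J.
W_net = 7180 − 13259 = -6079 J.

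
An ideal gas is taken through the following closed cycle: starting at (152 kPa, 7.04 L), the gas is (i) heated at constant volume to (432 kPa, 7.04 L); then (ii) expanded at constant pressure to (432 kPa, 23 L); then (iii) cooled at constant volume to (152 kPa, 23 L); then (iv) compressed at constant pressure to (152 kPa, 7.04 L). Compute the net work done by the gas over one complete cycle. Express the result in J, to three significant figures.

W_net ≈ 4470 J

Constant-volume legs do no work.
W(ii) = (432)(23 − 7.04) = 6895 J; W(iv) = (152)(7.04 − 23) = -2426 J.
W_net = 6895 − 2426 = 4469 J (the clockwise enclosed area).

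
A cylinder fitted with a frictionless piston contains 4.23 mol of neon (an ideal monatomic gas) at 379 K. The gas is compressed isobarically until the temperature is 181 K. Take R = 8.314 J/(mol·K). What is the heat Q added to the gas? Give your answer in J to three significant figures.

Q ≈ -17400 J

Isobaric: W = nRΔT = (4.23)(8.314)(-198) = -6963 J.
ΔU = nCᵥΔT with Cᵥ = 3R/2: ΔU = (4.23)(12.47)(-198) = -10445 J.
Q = ΔU + W = -10445 − 6963 = -17408 J.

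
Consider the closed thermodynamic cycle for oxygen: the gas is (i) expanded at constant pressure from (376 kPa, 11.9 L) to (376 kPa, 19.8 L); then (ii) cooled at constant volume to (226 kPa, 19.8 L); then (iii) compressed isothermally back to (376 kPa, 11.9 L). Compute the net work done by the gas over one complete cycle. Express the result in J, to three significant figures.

W_net ≈ 692 J

Leg (i): W = PΔV = (376)(19.8 − 11.9) = 2970 J.
Leg (ii): W = 0.
Leg (iii): W = PᵢVᵢ ln(V_f/Vᵢ) = (4475) ln(11.9/19.8) = -2278 J.
W_net = 2970 − 2278 = 692.1 J.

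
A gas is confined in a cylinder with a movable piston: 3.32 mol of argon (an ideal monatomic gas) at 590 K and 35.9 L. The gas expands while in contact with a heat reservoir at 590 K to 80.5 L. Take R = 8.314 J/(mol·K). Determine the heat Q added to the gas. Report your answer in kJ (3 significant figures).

Q ≈ 13.2 kJ

Isothermal ⇒ ΔU = 0, so Q = W = nRT ln(V₂/V₁).
Q = (3.32)(8.314)(590) ln(80.5/35.9) = 16285 × 0.8075 = 13151 J.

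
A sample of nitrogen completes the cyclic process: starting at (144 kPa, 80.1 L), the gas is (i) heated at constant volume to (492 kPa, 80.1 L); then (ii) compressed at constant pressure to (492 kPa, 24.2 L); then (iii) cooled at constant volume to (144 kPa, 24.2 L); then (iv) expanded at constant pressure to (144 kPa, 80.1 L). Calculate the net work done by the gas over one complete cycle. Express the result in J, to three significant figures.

W_net ≈ -19500 J

Constant-volume legs do no work.
W(ii) = (492)(24.2 − 80.1) = -27503 J; W(iv) = (144)(80.1 − 24.2) = 8050 J.
W_net = -27503 + 8050 = -19453 J (the counter-clockwise enclosed area).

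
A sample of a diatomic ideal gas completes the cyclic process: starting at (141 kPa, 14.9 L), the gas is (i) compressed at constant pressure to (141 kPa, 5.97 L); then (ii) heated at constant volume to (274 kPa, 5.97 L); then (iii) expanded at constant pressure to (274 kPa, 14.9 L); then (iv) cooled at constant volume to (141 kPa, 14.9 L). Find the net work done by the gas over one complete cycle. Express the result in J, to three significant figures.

Constant-volume legs do no work.
W(i) = (141)(5.97 − 14.9) = -1259 J; W(iii) = (274)(14.9 − 5.97) = 2447 J.
W_net = -1259 + 2447 = 1188 J (the clockwise enclosed area).

W_net ≈ 1190 J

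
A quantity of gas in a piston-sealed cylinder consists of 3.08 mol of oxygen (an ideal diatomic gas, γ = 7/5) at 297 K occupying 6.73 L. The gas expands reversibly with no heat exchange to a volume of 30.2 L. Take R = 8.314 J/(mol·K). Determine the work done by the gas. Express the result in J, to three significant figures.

Adiabatic: TV^(γ−1) = const with γ = 7/5.
T₂ = T₁ (V₁/V₂)^(γ−1) = 297 × (6.73/30.2)^0.4 = 297 × 0.5485 = 162.9 K.
W_by = nCᵥ(T₁ − T₂) = (3.08)(20.79)(297 − 162.9) = 8584 J.

W ≈ 8580 J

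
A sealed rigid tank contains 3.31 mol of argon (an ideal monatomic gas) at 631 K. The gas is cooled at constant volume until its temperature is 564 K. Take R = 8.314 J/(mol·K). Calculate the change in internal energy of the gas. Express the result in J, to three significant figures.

Constant volume ⇒ W = 0, so Q = ΔU = nCᵥΔT with Cᵥ = 3R/2 = 12.47 J/(mol·K).
ΔU = (3.31)(12.47)(564 − 631) = -2766 J.

ΔU ≈ -2770 J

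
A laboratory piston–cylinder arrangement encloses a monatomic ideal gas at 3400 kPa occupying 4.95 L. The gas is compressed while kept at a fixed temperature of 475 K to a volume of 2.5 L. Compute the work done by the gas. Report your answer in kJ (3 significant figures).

Isothermal: W = nRT ln(V₂/V₁) = P₁V₁ ln(V₂/V₁).
P₁V₁ = (3400 kPa)(4.95 L) = 16830 J.
W = 16830 × ln(2.5/4.95) = 16830 × -0.6831
W_by_gas = -11497 J.

W ≈ -11.5 kJ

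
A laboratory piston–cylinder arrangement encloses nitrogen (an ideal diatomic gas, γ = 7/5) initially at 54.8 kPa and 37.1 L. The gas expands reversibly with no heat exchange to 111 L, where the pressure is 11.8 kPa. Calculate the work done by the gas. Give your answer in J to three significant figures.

Adiabatic: W = (P₁V₁ − P₂V₂)/(γ − 1) with γ = 7/5.
P₁V₁ = 2033 J, P₂V₂ = 1310 J.
W = (2033 − 1310) / 0.4 = 1808 J.

W ≈ 1810 J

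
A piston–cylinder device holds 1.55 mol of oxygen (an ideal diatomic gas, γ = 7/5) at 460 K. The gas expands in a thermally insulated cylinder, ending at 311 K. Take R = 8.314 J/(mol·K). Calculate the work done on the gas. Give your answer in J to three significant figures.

Adiabatic ⇒ Q = 0, so W_by = −ΔU = nCᵥ(T₁ − T₂).
Cᵥ = 5R/2 = 20.79 J/(mol·K).
W = (1.55)(20.79)(460 − 311) = 4800 J.
Work on gas = −W_by = -4800 J.

W ≈ -4800 J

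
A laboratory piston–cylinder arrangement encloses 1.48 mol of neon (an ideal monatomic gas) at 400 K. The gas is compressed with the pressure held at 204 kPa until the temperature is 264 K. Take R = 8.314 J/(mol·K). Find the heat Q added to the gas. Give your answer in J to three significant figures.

Isobaric: W = nRΔT = (1.48)(8.314)(-136) = -1673 J.
ΔU = nCᵥΔT with Cᵥ = 3R/2: ΔU = (1.48)(12.47)(-136) = -2510 J.
Q = ΔU + W = -2510 − 1673 = -4184 J.

Q ≈ -4180 J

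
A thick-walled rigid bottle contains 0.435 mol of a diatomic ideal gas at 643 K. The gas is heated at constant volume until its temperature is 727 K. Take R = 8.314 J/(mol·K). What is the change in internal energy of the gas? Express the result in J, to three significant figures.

Constant volume ⇒ W = 0, so Q = ΔU = nCᵥΔT with Cᵥ = 5R/2 = 20.79 J/(mol·K).
ΔU = (0.435)(20.79)(727 − 643) = 759.5 J.

ΔU ≈ 759 J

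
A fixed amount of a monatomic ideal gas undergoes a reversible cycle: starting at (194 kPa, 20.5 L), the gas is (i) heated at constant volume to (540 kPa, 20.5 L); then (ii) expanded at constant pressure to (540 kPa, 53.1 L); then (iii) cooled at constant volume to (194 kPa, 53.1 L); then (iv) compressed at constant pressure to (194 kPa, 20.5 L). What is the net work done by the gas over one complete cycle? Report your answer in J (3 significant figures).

W_net ≈ 11300 J

Constant-volume legs do no work.
W(ii) = (540)(53.1 − 20.5) = 17604 J; W(iv) = (194)(20.5 − 53.1) = -6324 J.
W_net = 17604 − 6324 = 11280 J (the clockwise enclosed area).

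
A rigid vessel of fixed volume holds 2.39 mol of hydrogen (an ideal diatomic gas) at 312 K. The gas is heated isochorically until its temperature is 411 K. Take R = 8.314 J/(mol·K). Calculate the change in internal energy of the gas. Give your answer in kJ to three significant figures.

ΔU ≈ 4.92 kJ

Constant volume ⇒ W = 0, so Q = ΔU = nCᵥΔT with Cᵥ = 5R/2 = 20.79 J/(mol·K).
ΔU = (2.39)(20.79)(411 − 312) = 4918 J.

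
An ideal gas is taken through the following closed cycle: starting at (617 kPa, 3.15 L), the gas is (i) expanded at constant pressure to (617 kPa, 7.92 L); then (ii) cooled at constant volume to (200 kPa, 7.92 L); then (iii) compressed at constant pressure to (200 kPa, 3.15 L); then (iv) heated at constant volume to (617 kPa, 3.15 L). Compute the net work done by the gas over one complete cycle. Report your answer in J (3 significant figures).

W_net ≈ 1990 J

Constant-volume legs do no work.
W(i) = (617)(7.92 − 3.15) = 2943 J; W(iii) = (200)(3.15 − 7.92) = -954 J.
W_net = 2943 − 954 = 1989 J (the clockwise enclosed area).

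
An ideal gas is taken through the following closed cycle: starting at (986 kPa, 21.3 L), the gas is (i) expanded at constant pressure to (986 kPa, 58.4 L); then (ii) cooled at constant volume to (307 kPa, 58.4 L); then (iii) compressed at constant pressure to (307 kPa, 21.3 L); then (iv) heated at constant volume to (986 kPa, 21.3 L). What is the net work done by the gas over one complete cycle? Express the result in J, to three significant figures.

W_net ≈ 25200 J

Constant-volume legs do no work.
W(i) = (986)(58.4 − 21.3) = 36581 J; W(iii) = (307)(21.3 − 58.4) = -11390 J.
W_net = 36581 − 11390 = 25191 J (the clockwise enclosed area).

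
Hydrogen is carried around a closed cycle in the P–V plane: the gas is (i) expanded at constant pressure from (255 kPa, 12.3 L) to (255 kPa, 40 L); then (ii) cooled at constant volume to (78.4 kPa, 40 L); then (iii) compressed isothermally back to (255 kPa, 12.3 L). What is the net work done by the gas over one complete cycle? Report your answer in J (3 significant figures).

W_net ≈ 3370 J

Leg (i): W = PΔV = (255)(40 − 12.3) = 7064 J.
Leg (ii): W = 0.
Leg (iii): W = PᵢVᵢ ln(V_f/Vᵢ) = (3136) ln(12.3/40) = -3698 J.
W_net = 7064 − 3698 = 3365 J.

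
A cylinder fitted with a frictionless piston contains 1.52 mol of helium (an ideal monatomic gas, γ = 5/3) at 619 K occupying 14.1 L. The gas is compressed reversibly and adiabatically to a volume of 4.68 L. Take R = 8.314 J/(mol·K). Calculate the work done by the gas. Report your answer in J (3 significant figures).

Adiabatic: TV^(γ−1) = const with γ = 5/3.
T₂ = T₁ (V₁/V₂)^(γ−1) = 619 × (14.1/4.68)^0.667 = 619 × 2.086 = 1291 K.
W_by = nCᵥ(T₁ − T₂) = (1.52)(12.47)(619 − 1291) = -12743 J.

W ≈ -12700 J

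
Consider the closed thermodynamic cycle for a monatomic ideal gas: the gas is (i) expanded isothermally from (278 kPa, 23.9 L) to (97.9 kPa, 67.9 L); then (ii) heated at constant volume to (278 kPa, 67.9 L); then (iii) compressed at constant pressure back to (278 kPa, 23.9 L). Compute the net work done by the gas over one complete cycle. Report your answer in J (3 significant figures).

W_net ≈ -5290 J

Leg (i): W = PᵢVᵢ ln(V_f/Vᵢ) = (6644) ln(67.9/23.9) = 6938 J.
Leg (ii): W = 0.
Leg (iii): W = PΔV = (278)(23.9 − 67.9) = -12232 J.
W_net = 6938 − 12232 = -5294 J.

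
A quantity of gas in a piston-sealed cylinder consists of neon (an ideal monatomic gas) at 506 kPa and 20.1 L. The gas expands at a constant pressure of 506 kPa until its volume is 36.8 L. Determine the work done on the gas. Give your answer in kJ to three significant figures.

Isobaric: W = P ΔV.
W = (506 kPa)(36.8 − 20.1 L) = (506)(16.7) = 8450 J.
Work on gas = −W_by = -8450 J.

W ≈ -8.45 kJ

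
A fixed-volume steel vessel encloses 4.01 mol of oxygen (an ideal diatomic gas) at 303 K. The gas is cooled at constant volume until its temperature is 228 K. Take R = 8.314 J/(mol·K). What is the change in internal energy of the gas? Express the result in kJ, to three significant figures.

Constant volume ⇒ W = 0, so Q = ΔU = nCᵥΔT with Cᵥ = 5R/2 = 20.79 J/(mol·K).
ΔU = (4.01)(20.79)(228 − 303) = -6251 J.

ΔU ≈ -6.25 kJ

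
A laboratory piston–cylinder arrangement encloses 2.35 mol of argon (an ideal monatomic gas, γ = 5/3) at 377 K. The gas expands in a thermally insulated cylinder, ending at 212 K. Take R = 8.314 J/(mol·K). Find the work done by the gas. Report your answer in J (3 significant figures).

Adiabatic ⇒ Q = 0, so W_by = −ΔU = nCᵥ(T₁ − T₂).
Cᵥ = 3R/2 = 12.47 J/(mol·K).
W = (2.35)(12.47)(377 − 212) = 4836 J.

W ≈ 4840 J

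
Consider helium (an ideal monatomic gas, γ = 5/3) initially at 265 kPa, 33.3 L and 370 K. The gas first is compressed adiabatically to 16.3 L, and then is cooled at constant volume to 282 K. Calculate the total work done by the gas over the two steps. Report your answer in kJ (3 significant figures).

Step 1 (adiabatic): W = (P₁V₁ − P₂V₂)/(γ−1) = (8824 − 14208)/0.667 = -8075 J.
Step 2 (isochoric): W = 0 (constant volume).
W_total = -8075 + 0 = -8075 J.

W_total ≈ -8.08 kJ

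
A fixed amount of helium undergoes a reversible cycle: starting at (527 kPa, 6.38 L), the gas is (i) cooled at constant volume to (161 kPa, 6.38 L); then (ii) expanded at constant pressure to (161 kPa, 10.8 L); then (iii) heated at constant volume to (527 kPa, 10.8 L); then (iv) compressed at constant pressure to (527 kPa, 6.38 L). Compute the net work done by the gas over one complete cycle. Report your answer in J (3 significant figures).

Constant-volume legs do no work.
W(ii) = (161)(10.8 − 6.38) = 711.6 J; W(iv) = (527)(6.38 − 10.8) = -2329 J.
W_net = 711.6 − 2329 = -1618 J (the counter-clockwise enclosed area).

W_net ≈ -1620 J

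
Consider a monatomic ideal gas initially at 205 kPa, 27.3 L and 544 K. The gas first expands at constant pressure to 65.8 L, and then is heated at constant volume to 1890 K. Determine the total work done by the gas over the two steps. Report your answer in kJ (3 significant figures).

Step 1 (isobaric): W = PΔV = (205 kPa)(65.8 − 27.3 L) = 7892 J.
Step 2 (isochoric): W = 0 (constant volume).
W_total = 7892 + 0 = 7892 J.

W_total ≈ 7.89 kJ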